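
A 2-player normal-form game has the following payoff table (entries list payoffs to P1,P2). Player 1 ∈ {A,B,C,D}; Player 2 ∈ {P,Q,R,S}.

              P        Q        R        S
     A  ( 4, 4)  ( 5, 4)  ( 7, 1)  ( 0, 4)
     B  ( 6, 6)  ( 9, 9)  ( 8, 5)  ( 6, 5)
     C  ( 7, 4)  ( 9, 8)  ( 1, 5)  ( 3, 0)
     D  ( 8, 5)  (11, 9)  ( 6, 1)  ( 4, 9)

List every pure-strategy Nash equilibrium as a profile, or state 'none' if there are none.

(A,P): not NE [P1→D gives 8>4]
(A,Q): not NE [P1→D gives 11>5]
(A,R): not NE [P1→B gives 8>7; P2→S gives 4>1]
(A,S): not NE [P1→B gives 6>0]
(B,P): not NE [P1→D gives 8>6; P2→Q gives 9>6]
(B,Q): not NE [P1→D gives 11>9]
(B,R): not NE [P2→Q gives 9>5]
(B,S): not NE [P2→Q gives 9>5]
(C,P): not NE [P1→D gives 8>7; P2→Q gives 8>4]
(C,Q): not NE [P1→D gives 11>9]
(C,R): not NE [P1→B gives 8>1; P2→Q gives 8>5]
(C,S): not NE [P1→B gives 6>3; P2→Q gives 8>0]
(D,P): not NE [P2→S gives 9>5]
(D,Q): NE
(D,R): not NE [P1→B gives 8>6; P2→S gives 9>1]
(D,S): not NE [P1→B gives 6>4]

PSNE = {(D,Q)}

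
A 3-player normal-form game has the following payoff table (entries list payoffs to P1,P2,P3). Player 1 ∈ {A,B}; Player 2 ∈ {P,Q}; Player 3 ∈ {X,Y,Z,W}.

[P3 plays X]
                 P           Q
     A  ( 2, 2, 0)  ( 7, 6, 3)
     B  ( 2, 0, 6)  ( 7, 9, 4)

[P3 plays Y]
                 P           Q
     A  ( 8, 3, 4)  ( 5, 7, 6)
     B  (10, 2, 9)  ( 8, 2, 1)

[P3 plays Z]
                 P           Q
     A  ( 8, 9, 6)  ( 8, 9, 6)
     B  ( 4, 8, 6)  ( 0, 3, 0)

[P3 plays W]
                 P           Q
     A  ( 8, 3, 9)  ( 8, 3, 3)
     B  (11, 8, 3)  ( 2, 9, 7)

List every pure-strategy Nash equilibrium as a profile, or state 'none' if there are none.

(A,P,X): not NE [P2→Q gives 6>2; P3→W gives 9>0]
(A,P,Y): not NE [P1→B gives 10>8; P2→Q gives 7>3; P3→W gives 9>4]
(A,P,Z): not NE [P3→W gives 9>6]
(A,P,W): not NE [P1→B gives 11>8]
(A,Q,X): not NE [P3→Z gives 6>3]
(A,Q,Y): not NE [P1→B gives 8>5]
(A,Q,Z): NE
(A,Q,W): not NE [P3→Z gives 6>3]
(B,P,X): not NE [P2→Q gives 9>0; P3→Y gives 9>6]
(B,P,Y): NE
(B,P,Z): not NE [P1→A gives 8>4; P3→Y gives 9>6]
(B,P,W): not NE [P2→Q gives 9>8; P3→Y gives 9>3]
(B,Q,X): not NE [P3→W gives 7>4]
(B,Q,Y): not NE [P3→W gives 7>1]
(B,Q,Z): not NE [P1→A gives 8>0; P2→P gives 8>3; P3→W gives 7>0]
(B,Q,W): not NE [P1→A gives 8>2]

Nash profiles: (A,Q,Z), (B,P,Y)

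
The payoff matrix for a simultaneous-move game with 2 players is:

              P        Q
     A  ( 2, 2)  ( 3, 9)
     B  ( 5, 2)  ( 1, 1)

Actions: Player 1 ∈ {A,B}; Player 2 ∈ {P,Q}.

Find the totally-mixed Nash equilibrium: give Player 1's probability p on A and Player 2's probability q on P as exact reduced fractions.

p=1/8, q=2/5

P1 indiff ⇒ q·2+(1-q)·3 = q·5+(1-q)·1 ⇒ q(-3) = (1-q)(-2) ⇒ q = 2/5
P2 indiff ⇒ p·2+(1-p)·2 = p·9+(1-p)·1 ⇒ p(-7) = (1-p)(-1) ⇒ p = 1/8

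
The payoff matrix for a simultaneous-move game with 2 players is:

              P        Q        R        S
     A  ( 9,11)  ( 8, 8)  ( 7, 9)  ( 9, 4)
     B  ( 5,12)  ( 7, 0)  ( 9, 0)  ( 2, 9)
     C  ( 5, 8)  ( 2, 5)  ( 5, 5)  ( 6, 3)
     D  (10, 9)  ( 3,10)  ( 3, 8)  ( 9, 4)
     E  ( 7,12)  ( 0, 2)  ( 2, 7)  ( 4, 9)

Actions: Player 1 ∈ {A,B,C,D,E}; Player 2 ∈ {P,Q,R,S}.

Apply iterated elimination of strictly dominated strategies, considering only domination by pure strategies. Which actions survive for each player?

P1 drop C (A beats it: P:9>5 Q:8>2 R:7>5 S:9>6)
P1 drop E (A beats it: P:9>7 Q:8>0 R:7>2 S:9>4)
P2 drop R (P beats it: A:11>9 B:12>0 D:9>8)
P1 drop B (A beats it: P:9>5 Q:8>7 S:9>2)
P2 drop S (P beats it: A:11>4 D:9>4)
P1→{A,D} P2→{P,Q}

Remaining: P1:{A,D} P2:{P,Q}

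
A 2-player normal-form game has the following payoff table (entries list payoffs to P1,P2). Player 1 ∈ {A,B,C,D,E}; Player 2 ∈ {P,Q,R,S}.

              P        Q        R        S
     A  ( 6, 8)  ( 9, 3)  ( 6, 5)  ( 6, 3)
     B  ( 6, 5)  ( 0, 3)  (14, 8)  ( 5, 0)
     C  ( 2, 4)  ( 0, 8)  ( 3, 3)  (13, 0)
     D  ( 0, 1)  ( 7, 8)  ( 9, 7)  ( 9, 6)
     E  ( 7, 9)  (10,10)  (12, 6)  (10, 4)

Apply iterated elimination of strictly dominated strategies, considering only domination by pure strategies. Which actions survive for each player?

P1 drop A (E beats it: P:7>6 Q:10>9 R:12>6 S:10>6)
P1 drop D (E beats it: P:7>0 Q:10>7 R:12>9 S:10>9)
P2 drop S (P beats it: B:5>0 C:4>0 E:9>4)
P1 drop C (E beats it: P:7>2 Q:10>0 R:12>3)
P1→{B,E} P2→{P,Q,R}

Remaining: P1:{B,E} P2:{P,Q,R}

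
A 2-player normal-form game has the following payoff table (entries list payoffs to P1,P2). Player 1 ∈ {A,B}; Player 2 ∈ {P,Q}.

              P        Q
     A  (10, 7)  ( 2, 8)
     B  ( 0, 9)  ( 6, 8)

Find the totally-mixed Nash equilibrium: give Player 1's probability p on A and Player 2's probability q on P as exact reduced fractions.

P1 indiff ⇒ q·10+(1-q)·2 = q·0+(1-q)·6 ⇒ q(10) = (1-q)(4) ⇒ q = 2/7
P2 indiff ⇒ p·7+(1-p)·9 = p·8+(1-p)·8 ⇒ p(-1) = (1-p)(-1) ⇒ p = 1/2

p=1/2, q=2/7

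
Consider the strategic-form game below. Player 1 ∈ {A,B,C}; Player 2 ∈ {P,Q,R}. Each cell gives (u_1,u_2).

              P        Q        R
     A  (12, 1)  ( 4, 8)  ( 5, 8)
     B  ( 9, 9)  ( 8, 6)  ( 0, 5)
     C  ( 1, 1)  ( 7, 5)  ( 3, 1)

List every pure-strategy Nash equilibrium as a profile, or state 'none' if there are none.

(A,P): not NE [P2→R gives 8>1]
(A,Q): not NE [P1→B gives 8>4]
(A,R): NE
(B,P): not NE [P1→A gives 12>9]
(B,Q): not NE [P2→P gives 9>6]
(B,R): not NE [P1→A gives 5>0; P2→P gives 9>5]
(C,P): not NE [P1→A gives 12>1; P2→Q gives 5>1]
(C,Q): not NE [P1→B gives 8>7]
(C,R): not NE [P1→A gives 5>3; P2→Q gives 5>1]

Nash profiles: (A,R)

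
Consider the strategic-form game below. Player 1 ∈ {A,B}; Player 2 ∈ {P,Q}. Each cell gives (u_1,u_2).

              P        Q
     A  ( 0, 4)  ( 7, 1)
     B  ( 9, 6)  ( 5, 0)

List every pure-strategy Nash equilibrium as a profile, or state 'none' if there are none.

(A,P): not NE [P1→B gives 9>0]
(A,Q): not NE [P2→P gives 4>1]
(B,P): NE
(B,Q): not NE [P1→A gives 7>5; P2→P gives 6>0]

PSNE = {(B,P)}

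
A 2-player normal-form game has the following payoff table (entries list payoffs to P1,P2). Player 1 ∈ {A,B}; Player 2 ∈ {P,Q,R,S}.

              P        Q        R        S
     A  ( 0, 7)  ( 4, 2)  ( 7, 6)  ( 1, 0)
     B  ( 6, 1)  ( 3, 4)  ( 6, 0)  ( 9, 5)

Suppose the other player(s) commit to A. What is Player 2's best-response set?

u_2(P vs A) = 7
u_2(Q vs A) = 2
u_2(R vs A) = 6
u_2(S vs A) = 0
max payoff 7 at {P}

P2 best: {P}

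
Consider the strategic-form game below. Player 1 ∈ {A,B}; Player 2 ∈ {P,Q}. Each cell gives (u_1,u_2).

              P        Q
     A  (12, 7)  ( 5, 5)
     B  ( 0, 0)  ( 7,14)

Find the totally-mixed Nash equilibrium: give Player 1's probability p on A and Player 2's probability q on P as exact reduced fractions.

P1 indiff ⇒ q·12+(1-q)·5 = q·0+(1-q)·7 ⇒ q(12) = (1-q)(2) ⇒ q = 1/7
P2 indiff ⇒ p·7+(1-p)·0 = p·5+(1-p)·14 ⇒ p(2) = (1-p)(14) ⇒ p = 7/8

(p,q) = (7/8, 1/7)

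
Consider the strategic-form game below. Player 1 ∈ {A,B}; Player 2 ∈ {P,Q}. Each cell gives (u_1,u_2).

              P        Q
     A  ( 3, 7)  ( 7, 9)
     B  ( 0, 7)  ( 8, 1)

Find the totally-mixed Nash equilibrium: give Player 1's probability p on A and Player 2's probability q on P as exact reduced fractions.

P1 indiff ⇒ q·3+(1-q)·7 = q·0+(1-q)·8 ⇒ q(3) = (1-q)(1) ⇒ q = 1/4
P2 indiff ⇒ p·7+(1-p)·7 = p·9+(1-p)·1 ⇒ p(-2) = (1-p)(-6) ⇒ p = 3/4

P1 mixes 3/4 on A; P2 mixes 1/4 on P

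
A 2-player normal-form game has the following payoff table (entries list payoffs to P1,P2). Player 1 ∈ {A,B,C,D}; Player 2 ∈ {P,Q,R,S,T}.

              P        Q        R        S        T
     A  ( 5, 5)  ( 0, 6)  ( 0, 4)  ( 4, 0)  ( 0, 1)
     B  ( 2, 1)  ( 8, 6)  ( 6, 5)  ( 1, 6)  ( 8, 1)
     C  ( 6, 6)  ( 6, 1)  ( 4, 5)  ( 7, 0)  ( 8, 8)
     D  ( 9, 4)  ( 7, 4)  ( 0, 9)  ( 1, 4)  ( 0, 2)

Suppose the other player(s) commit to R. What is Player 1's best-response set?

u_1(A vs R) = 0
u_1(B vs R) = 6
u_1(C vs R) = 4
u_1(D vs R) = 0
max payoff 6 at {B}

P1 best: {B}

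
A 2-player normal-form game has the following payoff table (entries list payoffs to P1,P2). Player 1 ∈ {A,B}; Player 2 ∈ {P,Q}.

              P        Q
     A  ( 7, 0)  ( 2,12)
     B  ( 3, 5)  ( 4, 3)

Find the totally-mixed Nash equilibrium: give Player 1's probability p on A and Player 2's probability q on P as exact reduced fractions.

P1 mixes 1/7 on A; P2 mixes 1/3 on P

P1 indiff ⇒ q·7+(1-q)·2 = q·3+(1-q)·4 ⇒ q(4) = (1-q)(2) ⇒ q = 1/3
P2 indiff ⇒ p·0+(1-p)·5 = p·12+(1-p)·3 ⇒ p(-12) = (1-p)(-2) ⇒ p = 1/7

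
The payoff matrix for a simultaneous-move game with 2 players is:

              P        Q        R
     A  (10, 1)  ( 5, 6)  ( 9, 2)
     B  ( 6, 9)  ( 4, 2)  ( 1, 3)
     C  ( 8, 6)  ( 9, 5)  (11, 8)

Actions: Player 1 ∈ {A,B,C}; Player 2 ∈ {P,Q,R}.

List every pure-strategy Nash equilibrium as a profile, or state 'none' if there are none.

NE set: (C,R)

(A,P): not NE [P2→Q gives 6>1]
(A,Q): not NE [P1→C gives 9>5]
(A,R): not NE [P1→C gives 11>9; P2→Q gives 6>2]
(B,P): not NE [P1→A gives 10>6]
(B,Q): not NE [P1→C gives 9>4; P2→P gives 9>2]
(B,R): not NE [P1→C gives 11>1; P2→P gives 9>3]
(C,P): not NE [P1→A gives 10>8; P2→R gives 8>6]
(C,Q): not NE [P2→R gives 8>5]
(C,R): NE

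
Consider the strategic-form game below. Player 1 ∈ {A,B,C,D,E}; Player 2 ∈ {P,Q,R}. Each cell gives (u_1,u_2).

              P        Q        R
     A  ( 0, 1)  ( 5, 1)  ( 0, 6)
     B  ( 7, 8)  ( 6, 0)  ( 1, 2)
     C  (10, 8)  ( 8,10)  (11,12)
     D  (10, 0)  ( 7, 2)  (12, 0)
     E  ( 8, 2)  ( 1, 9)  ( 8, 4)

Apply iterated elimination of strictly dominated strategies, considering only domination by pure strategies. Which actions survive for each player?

Survivors P1:{C,D} P2:{Q,R}

P1 drop A (B beats it: P:7>0 Q:6>5 R:1>0)
P1 drop B (C beats it: P:10>7 Q:8>6 R:11>1)
P1 drop E (C beats it: P:10>8 Q:8>1 R:11>8)
P2 drop P (Q beats it: C:10>8 D:2>0)
P1→{C,D} P2→{Q,R}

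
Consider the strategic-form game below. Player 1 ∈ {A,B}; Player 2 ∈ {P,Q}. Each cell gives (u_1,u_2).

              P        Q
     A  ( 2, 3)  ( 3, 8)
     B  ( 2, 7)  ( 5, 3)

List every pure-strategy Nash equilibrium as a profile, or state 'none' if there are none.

(A,P): not NE [P2→Q gives 8>3]
(A,Q): not NE [P1→B gives 5>3]
(B,P): NE
(B,Q): not NE [P2→P gives 7>3]

NE set: (B,P)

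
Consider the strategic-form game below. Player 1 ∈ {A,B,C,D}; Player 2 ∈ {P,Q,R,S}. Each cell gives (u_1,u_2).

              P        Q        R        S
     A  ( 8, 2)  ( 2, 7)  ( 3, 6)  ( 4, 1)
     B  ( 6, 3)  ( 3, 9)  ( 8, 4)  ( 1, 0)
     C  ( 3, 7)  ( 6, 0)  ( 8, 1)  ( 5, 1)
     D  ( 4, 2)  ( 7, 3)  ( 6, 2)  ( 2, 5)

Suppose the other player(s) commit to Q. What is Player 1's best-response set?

argmax u_1 = {D}

u_1(A vs Q) = 2
u_1(B vs Q) = 3
u_1(C vs Q) = 6
u_1(D vs Q) = 7
max payoff 7 at {D}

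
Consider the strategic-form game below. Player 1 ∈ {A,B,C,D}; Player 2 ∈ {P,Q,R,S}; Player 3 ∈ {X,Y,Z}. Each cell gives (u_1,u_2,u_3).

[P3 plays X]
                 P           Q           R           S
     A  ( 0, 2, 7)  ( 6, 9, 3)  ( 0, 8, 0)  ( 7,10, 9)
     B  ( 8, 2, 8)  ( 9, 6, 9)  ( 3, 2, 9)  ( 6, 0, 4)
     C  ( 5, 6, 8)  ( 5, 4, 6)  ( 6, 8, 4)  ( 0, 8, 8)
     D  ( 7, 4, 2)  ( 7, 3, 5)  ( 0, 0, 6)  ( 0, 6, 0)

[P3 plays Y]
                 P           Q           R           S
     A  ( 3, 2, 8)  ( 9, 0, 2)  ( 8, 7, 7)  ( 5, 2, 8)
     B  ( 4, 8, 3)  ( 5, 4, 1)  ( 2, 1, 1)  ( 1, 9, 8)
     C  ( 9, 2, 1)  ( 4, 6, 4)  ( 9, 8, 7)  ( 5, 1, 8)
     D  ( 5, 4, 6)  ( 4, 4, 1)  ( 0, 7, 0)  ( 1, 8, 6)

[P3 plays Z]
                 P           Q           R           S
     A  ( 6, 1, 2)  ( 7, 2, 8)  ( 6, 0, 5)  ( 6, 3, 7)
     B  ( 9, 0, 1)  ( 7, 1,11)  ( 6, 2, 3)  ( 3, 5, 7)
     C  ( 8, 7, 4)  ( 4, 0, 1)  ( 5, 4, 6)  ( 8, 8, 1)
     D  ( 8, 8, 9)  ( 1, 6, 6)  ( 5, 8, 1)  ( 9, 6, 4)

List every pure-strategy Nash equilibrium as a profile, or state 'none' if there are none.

(A,P,X): not NE [P1→B gives 8>0; P2→S gives 10>2; P3→Y gives 8>7]
(A,P,Y): not NE [P1→C gives 9>3; P2→R gives 7>2]
(A,P,Z): not NE [P1→B gives 9>6; P2→S gives 3>1; P3→Y gives 8>2]
(A,Q,X): not NE [P1→B gives 9>6; P2→S gives 10>9; P3→Z gives 8>3]
(A,Q,Y): not NE [P2→R gives 7>0; P3→Z gives 8>2]
(A,Q,Z): not NE [P2→S gives 3>2]
(A,R,X): not NE [P1→C gives 6>0; P2→S gives 10>8; P3→Y gives 7>0]
(A,R,Y): not NE [P1→C gives 9>8]
(A,R,Z): not NE [P2→S gives 3>0; P3→Y gives 7>5]
(A,S,X): NE
(A,S,Y): not NE [P2→R gives 7>2; P3→X gives 9>8]
(A,S,Z): not NE [P1→D gives 9>6; P3→X gives 9>7]
(B,P,X): not NE [P2→Q gives 6>2]
(B,P,Y): not NE [P1→C gives 9>4; P2→S gives 9>8; P3→X gives 8>3]
(B,P,Z): not NE [P2→S gives 5>0; P3→X gives 8>1]
(B,Q,X): not NE [P3→Z gives 11>9]
(B,Q,Y): not NE [P1→A gives 9>5; P2→S gives 9>4; P3→Z gives 11>1]
(B,Q,Z): not NE [P2→S gives 5>1]
(B,R,X): not NE [P1→C gives 6>3; P2→Q gives 6>2]
(B,R,Y): not NE [P1→C gives 9>2; P2→S gives 9>1; P3→X gives 9>1]
(B,R,Z): not NE [P2→S gives 5>2; P3→X gives 9>3]
(B,S,X): not NE [P1→A gives 7>6; P2→Q gives 6>0; P3→Y gives 8>4]
(B,S,Y): not NE [P1→C gives 5>1]
(B,S,Z): not NE [P1→D gives 9>3; P3→Y gives 8>7]
(C,P,X): not NE [P1→B gives 8>5; P2→S gives 8>6]
(C,P,Y): not NE [P2→R gives 8>2; P3→X gives 8>1]
(C,P,Z): not NE [P1→B gives 9>8; P2→S gives 8>7; P3→X gives 8>4]
(C,Q,X): not NE [P1→B gives 9>5; P2→S gives 8>4]
(C,Q,Y): not NE [P1→A gives 9>4; P2→R gives 8>6; P3→X gives 6>4]
(C,Q,Z): not NE [P1→B gives 7>4; P2→S gives 8>0; P3→X gives 6>1]
(C,R,X): not NE [P3→Y gives 7>4]
(C,R,Y): NE
(C,R,Z): not NE [P1→B gives 6>5; P2→S gives 8>4; P3→Y gives 7>6]
(C,S,X): not NE [P1→A gives 7>0]
(C,S,Y): not NE [P2→R gives 8>1]
(C,S,Z): not NE [P1→D gives 9>8; P3→Y gives 8>1]
(D,P,X): not NE [P1→B gives 8>7; P2→S gives 6>4; P3→Z gives 9>2]
(D,P,Y): not NE [P1→C gives 9>5; P2→S gives 8>4; P3→Z gives 9>6]
(D,P,Z): not NE [P1→B gives 9>8]
(D,Q,X): not NE [P1→B gives 9>7; P2→S gives 6>3; P3→Z gives 6>5]
(D,Q,Y): not NE [P1→A gives 9>4; P2→S gives 8>4; P3→Z gives 6>1]
(D,Q,Z): not NE [P1→B gives 7>1; P2→R gives 8>6]
(D,R,X): not NE [P1→C gives 6>0; P2→S gives 6>0]
(D,R,Y): not NE [P1→C gives 9>0; P2→S gives 8>7; P3→X gives 6>0]
(D,R,Z): not NE [P1→B gives 6>5; P3→X gives 6>1]
(D,S,X): not NE [P1→A gives 7>0; P3→Y gives 6>0]
(D,S,Y): not NE [P1→C gives 5>1]
(D,S,Z): not NE [P2→R gives 8>6; P3→Y gives 6>4]

Nash profiles: (A,S,X), (C,R,Y)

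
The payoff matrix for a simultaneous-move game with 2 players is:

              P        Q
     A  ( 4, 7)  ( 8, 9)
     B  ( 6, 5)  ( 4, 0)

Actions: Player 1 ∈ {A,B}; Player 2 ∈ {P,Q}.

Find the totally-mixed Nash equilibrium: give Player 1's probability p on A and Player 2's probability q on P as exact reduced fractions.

p=5/7, q=2/3

P1 indiff ⇒ q·4+(1-q)·8 = q·6+(1-q)·4 ⇒ q(-2) = (1-q)(-4) ⇒ q = 2/3
P2 indiff ⇒ p·7+(1-p)·5 = p·9+(1-p)·0 ⇒ p(-2) = (1-p)(-5) ⇒ p = 5/7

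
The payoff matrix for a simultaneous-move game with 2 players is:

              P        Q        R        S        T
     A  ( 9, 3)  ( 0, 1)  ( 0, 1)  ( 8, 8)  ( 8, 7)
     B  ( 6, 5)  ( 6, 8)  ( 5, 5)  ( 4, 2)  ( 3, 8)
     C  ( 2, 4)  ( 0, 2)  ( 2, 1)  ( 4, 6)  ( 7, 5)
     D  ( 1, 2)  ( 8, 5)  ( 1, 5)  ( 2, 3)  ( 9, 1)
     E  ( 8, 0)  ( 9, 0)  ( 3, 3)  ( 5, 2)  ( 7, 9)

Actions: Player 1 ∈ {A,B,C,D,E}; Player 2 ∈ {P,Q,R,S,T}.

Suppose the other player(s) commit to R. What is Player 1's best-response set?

u_1(A vs R) = 0
u_1(B vs R) = 5
u_1(C vs R) = 2
u_1(D vs R) = 1
u_1(E vs R) = 3
max payoff 5 at {B}

BR_1 = {B}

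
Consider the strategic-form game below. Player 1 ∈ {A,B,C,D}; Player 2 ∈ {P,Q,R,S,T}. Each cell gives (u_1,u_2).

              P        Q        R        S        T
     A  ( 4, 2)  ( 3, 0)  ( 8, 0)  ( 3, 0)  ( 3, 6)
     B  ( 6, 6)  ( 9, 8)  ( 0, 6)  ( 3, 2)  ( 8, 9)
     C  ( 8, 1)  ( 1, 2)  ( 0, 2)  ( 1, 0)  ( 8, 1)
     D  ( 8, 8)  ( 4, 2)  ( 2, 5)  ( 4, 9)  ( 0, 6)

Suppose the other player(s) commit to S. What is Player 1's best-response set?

BR_1 = {D}

u_1(A vs S) = 3
u_1(B vs S) = 3
u_1(C vs S) = 1
u_1(D vs S) = 4
max payoff 4 at {D}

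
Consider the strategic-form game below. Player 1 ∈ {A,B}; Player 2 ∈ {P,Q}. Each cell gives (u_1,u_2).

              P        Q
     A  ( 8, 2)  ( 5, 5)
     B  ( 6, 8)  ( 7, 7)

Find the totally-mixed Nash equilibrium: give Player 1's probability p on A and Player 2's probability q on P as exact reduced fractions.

(p,q) = (1/4, 1/2)

P1 indiff ⇒ q·8+(1-q)·5 = q·6+(1-q)·7 ⇒ q(2) = (1-q)(2) ⇒ q = 1/2
P2 indiff ⇒ p·2+(1-p)·8 = p·5+(1-p)·7 ⇒ p(-3) = (1-p)(-1) ⇒ p = 1/4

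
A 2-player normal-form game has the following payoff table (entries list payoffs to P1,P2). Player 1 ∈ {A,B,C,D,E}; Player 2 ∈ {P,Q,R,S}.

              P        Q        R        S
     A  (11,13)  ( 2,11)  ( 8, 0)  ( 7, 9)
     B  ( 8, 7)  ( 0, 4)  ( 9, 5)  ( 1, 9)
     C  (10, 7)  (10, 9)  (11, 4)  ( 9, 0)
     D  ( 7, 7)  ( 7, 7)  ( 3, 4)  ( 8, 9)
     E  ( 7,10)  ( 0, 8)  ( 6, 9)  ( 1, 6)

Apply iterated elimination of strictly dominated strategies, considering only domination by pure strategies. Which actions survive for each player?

Survivors P1:{A,C} P2:{P,Q}

P1 drop B (C beats it: P:10>8 Q:10>0 R:11>9 S:9>1)
P1 drop D (C beats it: P:10>7 Q:10>7 R:11>3 S:9>8)
P1 drop E (A beats it: P:11>7 Q:2>0 R:8>6 S:7>1)
P2 drop R (P beats it: A:13>0 C:7>4)
P2 drop S (P beats it: A:13>9 C:7>0)
P1→{A,C} P2→{P,Q}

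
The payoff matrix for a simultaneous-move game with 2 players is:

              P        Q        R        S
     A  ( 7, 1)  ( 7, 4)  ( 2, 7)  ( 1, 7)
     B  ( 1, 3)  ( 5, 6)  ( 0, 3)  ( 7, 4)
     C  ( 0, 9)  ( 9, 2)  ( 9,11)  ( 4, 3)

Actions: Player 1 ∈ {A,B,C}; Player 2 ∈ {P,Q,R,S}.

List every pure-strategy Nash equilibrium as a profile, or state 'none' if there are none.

(A,P): not NE [P2→S gives 7>1]
(A,Q): not NE [P1→C gives 9>7; P2→S gives 7>4]
(A,R): not NE [P1→C gives 9>2]
(A,S): not NE [P1→B gives 7>1]
(B,P): not NE [P1→A gives 7>1; P2→Q gives 6>3]
(B,Q): not NE [P1→C gives 9>5]
(B,R): not NE [P1→C gives 9>0; P2→Q gives 6>3]
(B,S): not NE [P2→Q gives 6>4]
(C,P): not NE [P1→A gives 7>0; P2→R gives 11>9]
(C,Q): not NE [P2→R gives 11>2]
(C,R): NE
(C,S): not NE [P1→B gives 7>4; P2→R gives 11>3]

PSNE = {(C,R)}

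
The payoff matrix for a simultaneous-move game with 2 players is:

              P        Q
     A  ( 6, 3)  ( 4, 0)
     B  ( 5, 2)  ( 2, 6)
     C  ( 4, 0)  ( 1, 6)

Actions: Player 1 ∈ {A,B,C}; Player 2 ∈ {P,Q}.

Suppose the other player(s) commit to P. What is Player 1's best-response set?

u_1(A vs P) = 6
u_1(B vs P) = 5
u_1(C vs P) = 4
max payoff 6 at {A}

argmax u_1 = {A}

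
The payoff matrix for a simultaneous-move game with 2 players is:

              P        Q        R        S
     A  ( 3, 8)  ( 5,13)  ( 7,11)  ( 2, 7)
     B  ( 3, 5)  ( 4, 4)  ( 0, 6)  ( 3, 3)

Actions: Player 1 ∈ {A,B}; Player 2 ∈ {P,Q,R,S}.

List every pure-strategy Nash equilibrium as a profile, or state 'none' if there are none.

Nash profiles: (A,Q)

(A,P): not NE [P2→Q gives 13>8]
(A,Q): NE
(A,R): not NE [P2→Q gives 13>11]
(A,S): not NE [P1→B gives 3>2; P2→Q gives 13>7]
(B,P): not NE [P2→R gives 6>5]
(B,Q): not NE [P1→A gives 5>4; P2→R gives 6>4]
(B,R): not NE [P1→A gives 7>0]
(B,S): not NE [P2→R gives 6>3]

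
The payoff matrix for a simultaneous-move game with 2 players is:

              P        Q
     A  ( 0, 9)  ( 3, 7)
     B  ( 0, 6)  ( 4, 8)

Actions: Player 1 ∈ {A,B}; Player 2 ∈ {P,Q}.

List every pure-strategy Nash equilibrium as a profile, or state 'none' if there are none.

(A,P): NE
(A,Q): not NE [P1→B gives 4>3; P2→P gives 9>7]
(B,P): not NE [P2→Q gives 8>6]
(B,Q): NE

Nash profiles: (A,P), (B,Q)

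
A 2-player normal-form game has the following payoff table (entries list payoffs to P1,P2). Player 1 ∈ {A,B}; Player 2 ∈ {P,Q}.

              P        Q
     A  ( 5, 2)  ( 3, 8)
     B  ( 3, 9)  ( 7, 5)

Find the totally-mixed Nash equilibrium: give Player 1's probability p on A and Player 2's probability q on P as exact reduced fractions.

(p,q) = (2/5, 2/3)

P1 indiff ⇒ q·5+(1-q)·3 = q·3+(1-q)·7 ⇒ q(2) = (1-q)(4) ⇒ q = 2/3
P2 indiff ⇒ p·2+(1-p)·9 = p·8+(1-p)·5 ⇒ p(-6) = (1-p)(-4) ⇒ p = 2/5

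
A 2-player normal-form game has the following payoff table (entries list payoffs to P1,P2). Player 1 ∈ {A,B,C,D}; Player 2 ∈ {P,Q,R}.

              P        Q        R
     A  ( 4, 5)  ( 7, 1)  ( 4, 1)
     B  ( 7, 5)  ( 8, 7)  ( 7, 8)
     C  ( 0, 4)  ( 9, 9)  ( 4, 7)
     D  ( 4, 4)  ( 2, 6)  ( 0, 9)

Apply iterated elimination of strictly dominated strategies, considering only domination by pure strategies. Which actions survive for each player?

P1 drop A (B beats it: P:7>4 Q:8>7 R:7>4)
P1 drop D (B beats it: P:7>4 Q:8>2 R:7>0)
P2 drop P (Q beats it: B:7>5 C:9>4)
P1→{B,C} P2→{Q,R}

IESDS → P1:{B,C} P2:{Q,R}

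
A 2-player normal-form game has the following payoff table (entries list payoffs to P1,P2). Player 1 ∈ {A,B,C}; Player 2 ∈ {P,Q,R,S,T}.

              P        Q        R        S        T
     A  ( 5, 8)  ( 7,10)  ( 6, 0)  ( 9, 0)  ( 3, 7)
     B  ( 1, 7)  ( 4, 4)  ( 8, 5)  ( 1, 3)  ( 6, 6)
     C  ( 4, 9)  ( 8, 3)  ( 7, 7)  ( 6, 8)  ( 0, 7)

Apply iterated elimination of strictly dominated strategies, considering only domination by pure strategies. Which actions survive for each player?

P2 drop R (P beats it: A:8>0 B:7>5 C:9>7)
P2 drop S (P beats it: A:8>0 B:7>3 C:9>8)
P2 drop T (P beats it: A:8>7 B:7>6 C:9>7)
P1 drop B (A beats it: P:5>1 Q:7>4)
P1→{A,C} P2→{P,Q}

IESDS → P1:{A,C} P2:{P,Q}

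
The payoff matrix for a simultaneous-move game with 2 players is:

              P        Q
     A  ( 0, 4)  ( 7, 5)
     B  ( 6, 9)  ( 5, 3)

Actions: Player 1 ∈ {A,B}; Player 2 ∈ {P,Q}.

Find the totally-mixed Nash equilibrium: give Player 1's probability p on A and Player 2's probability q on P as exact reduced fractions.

P1 indiff ⇒ q·0+(1-q)·7 = q·6+(1-q)·5 ⇒ q(-6) = (1-q)(-2) ⇒ q = 1/4
P2 indiff ⇒ p·4+(1-p)·9 = p·5+(1-p)·3 ⇒ p(-1) = (1-p)(-6) ⇒ p = 6/7

P1 mixes 6/7 on A; P2 mixes 1/4 on P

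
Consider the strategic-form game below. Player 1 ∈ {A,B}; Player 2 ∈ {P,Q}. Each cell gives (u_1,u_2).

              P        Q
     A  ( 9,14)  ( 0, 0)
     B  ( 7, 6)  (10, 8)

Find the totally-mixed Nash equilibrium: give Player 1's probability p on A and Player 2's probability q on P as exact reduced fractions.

p=1/8, q=5/6

P1 indiff ⇒ q·9+(1-q)·0 = q·7+(1-q)·10 ⇒ q(2) = (1-q)(10) ⇒ q = 5/6
P2 indiff ⇒ p·14+(1-p)·6 = p·0+(1-p)·8 ⇒ p(14) = (1-p)(2) ⇒ p = 1/8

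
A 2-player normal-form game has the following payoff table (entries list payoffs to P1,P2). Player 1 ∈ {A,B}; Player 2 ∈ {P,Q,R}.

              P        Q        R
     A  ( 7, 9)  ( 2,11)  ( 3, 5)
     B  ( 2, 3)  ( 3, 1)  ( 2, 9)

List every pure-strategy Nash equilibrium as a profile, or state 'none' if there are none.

(A,P): not NE [P2→Q gives 11>9]
(A,Q): not NE [P1→B gives 3>2]
(A,R): not NE [P2→Q gives 11>5]
(B,P): not NE [P1→A gives 7>2; P2→R gives 9>3]
(B,Q): not NE [P2→R gives 9>1]
(B,R): not NE [P1→A gives 3>2]

No pure NE.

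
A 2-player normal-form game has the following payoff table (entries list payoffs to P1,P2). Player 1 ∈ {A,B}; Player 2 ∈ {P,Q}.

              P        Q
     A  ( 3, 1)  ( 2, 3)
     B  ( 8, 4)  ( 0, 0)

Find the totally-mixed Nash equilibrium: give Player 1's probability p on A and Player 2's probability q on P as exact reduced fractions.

(p,q) = (2/3, 2/7)

P1 indiff ⇒ q·3+(1-q)·2 = q·8+(1-q)·0 ⇒ q(-5) = (1-q)(-2) ⇒ q = 2/7
P2 indiff ⇒ p·1+(1-p)·4 = p·3+(1-p)·0 ⇒ p(-2) = (1-p)(-4) ⇒ p = 2/3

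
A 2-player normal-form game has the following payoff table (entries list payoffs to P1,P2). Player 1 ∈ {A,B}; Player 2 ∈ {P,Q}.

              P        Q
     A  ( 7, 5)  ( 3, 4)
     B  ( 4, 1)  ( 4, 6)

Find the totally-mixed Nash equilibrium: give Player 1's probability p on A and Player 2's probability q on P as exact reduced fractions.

P1 mixes 5/6 on A; P2 mixes 1/4 on P

P1 indiff ⇒ q·7+(1-q)·3 = q·4+(1-q)·4 ⇒ q(3) = (1-q)(1) ⇒ q = 1/4
P2 indiff ⇒ p·5+(1-p)·1 = p·4+(1-p)·6 ⇒ p(1) = (1-p)(5) ⇒ p = 5/6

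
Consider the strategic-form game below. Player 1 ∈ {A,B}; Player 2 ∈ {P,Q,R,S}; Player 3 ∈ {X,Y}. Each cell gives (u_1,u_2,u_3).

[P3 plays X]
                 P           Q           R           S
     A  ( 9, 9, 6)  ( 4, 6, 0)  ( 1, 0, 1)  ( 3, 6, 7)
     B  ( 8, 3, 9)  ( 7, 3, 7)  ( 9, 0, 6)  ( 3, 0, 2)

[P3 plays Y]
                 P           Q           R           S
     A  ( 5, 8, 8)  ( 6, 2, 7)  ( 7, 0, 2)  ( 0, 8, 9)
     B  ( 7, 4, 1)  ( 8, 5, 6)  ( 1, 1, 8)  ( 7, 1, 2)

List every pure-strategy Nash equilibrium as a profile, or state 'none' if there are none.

NE set: (B,Q,X)

(A,P,X): not NE [P3→Y gives 8>6]
(A,P,Y): not NE [P1→B gives 7>5]
(A,Q,X): not NE [P1→B gives 7>4; P2→P gives 9>6; P3→Y gives 7>0]
(A,Q,Y): not NE [P1→B gives 8>6; P2→S gives 8>2]
(A,R,X): not NE [P1→B gives 9>1; P2→P gives 9>0; P3→Y gives 2>1]
(A,R,Y): not NE [P2→S gives 8>0]
(A,S,X): not NE [P2→P gives 9>6; P3→Y gives 9>7]
(A,S,Y): not NE [P1→B gives 7>0]
(B,P,X): not NE [P1→A gives 9>8]
(B,P,Y): not NE [P2→Q gives 5>4; P3→X gives 9>1]
(B,Q,X): NE
(B,Q,Y): not NE [P3→X gives 7>6]
(B,R,X): not NE [P2→Q gives 3>0; P3→Y gives 8>6]
(B,R,Y): not NE [P1→A gives 7>1; P2→Q gives 5>1]
(B,S,X): not NE [P2→Q gives 3>0]
(B,S,Y): not NE [P2→Q gives 5>1]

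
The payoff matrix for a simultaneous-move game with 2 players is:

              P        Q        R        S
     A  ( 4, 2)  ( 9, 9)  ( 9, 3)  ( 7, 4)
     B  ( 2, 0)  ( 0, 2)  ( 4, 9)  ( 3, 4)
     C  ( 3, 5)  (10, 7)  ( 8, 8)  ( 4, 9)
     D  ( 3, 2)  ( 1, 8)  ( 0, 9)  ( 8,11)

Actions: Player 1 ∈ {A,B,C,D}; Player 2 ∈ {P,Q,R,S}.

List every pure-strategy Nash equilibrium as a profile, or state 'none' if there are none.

Nash profiles: (D,S)

(A,P): not NE [P2→Q gives 9>2]
(A,Q): not NE [P1→C gives 10>9]
(A,R): not NE [P2→Q gives 9>3]
(A,S): not NE [P1→D gives 8>7; P2→Q gives 9>4]
(B,P): not NE [P1→A gives 4>2; P2→R gives 9>0]
(B,Q): not NE [P1→C gives 10>0; P2→R gives 9>2]
(B,R): not NE [P1→A gives 9>4]
(B,S): not NE [P1→D gives 8>3; P2→R gives 9>4]
(C,P): not NE [P1→A gives 4>3; P2→S gives 9>5]
(C,Q): not NE [P2→S gives 9>7]
(C,R): not NE [P1→A gives 9>8; P2→S gives 9>8]
(C,S): not NE [P1→D gives 8>4]
(D,P): not NE [P1→A gives 4>3; P2→S gives 11>2]
(D,Q): not NE [P1→C gives 10>1; P2→S gives 11>8]
(D,R): not NE [P1→A gives 9>0; P2→S gives 11>9]
(D,S): NE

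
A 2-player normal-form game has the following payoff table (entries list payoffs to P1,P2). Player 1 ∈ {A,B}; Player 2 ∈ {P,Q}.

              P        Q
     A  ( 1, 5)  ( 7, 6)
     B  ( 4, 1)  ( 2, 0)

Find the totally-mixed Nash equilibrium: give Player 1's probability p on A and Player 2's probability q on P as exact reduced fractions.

P1 indiff ⇒ q·1+(1-q)·7 = q·4+(1-q)·2 ⇒ q(-3) = (1-q)(-5) ⇒ q = 5/8
P2 indiff ⇒ p·5+(1-p)·1 = p·6+(1-p)·0 ⇒ p(-1) = (1-p)(-1) ⇒ p = 1/2

p=1/2, q=5/8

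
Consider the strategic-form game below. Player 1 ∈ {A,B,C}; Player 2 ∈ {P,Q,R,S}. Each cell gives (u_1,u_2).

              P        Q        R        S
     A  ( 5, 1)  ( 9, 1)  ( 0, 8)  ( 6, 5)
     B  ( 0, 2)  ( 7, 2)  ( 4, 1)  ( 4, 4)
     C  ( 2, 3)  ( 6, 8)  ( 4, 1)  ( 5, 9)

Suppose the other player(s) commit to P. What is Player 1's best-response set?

u_1(A vs P) = 5
u_1(B vs P) = 0
u_1(C vs P) = 2
max payoff 5 at {A}

P1 best: {A}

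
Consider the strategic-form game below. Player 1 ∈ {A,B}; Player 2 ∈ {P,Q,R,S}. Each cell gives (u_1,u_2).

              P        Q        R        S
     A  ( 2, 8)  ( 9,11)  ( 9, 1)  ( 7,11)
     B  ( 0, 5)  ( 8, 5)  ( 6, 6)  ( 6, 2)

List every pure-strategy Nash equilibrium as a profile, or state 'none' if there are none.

(A,P): not NE [P2→S gives 11>8]
(A,Q): NE
(A,R): not NE [P2→S gives 11>1]
(A,S): NE
(B,P): not NE [P1→A gives 2>0; P2→R gives 6>5]
(B,Q): not NE [P1→A gives 9>8; P2→R gives 6>5]
(B,R): not NE [P1→A gives 9>6]
(B,S): not NE [P1→A gives 7>6; P2→R gives 6>2]

PSNE = {(A,Q), (A,S)}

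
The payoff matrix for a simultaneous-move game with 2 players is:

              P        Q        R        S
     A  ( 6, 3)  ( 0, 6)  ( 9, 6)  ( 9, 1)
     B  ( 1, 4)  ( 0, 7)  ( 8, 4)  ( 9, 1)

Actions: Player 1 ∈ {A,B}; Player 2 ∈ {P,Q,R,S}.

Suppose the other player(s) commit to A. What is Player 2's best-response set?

u_2(P vs A) = 3
u_2(Q vs A) = 6
u_2(R vs A) = 6
u_2(S vs A) = 1
max payoff 6 at {Q,R}

argmax u_2 = {Q,R}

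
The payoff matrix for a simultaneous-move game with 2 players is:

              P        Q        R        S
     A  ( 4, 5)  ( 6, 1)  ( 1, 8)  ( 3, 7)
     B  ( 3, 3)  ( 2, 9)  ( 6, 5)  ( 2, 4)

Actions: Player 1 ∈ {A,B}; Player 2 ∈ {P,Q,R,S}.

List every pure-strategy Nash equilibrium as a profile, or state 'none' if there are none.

(A,P): not NE [P2→R gives 8>5]
(A,Q): not NE [P2→R gives 8>1]
(A,R): not NE [P1→B gives 6>1]
(A,S): not NE [P2→R gives 8>7]
(B,P): not NE [P1→A gives 4>3; P2→Q gives 9>3]
(B,Q): not NE [P1→A gives 6>2]
(B,R): not NE [P2→Q gives 9>5]
(B,S): not NE [P1→A gives 3>2; P2→Q gives 9>4]

No pure NE.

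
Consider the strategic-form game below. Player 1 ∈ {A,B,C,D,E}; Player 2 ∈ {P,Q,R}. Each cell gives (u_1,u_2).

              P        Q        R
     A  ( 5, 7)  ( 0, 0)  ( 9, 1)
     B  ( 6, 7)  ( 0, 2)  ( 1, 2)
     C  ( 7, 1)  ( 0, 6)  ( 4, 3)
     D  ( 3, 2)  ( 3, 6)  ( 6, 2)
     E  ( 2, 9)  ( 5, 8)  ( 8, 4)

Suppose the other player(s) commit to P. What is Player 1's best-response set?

P1 best: {C}

u_1(A vs P) = 5
u_1(B vs P) = 6
u_1(C vs P) = 7
u_1(D vs P) = 3
u_1(E vs P) = 2
max payoff 7 at {C}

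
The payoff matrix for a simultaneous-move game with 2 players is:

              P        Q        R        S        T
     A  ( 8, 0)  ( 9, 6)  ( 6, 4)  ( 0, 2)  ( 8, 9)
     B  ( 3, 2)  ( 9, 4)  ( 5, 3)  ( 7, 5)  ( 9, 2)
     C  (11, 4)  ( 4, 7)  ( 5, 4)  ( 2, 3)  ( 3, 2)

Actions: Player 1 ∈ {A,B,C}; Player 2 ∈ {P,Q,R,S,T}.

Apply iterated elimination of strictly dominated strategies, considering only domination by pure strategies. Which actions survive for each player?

Survivors P1:{A,B} P2:{Q,S,T}

P2 drop P (Q beats it: A:6>0 B:4>2 C:7>4)
P2 drop R (Q beats it: A:6>4 B:4>3 C:7>4)
P1 drop C (B beats it: Q:9>4 S:7>2 T:9>3)
P1→{A,B} P2→{Q,S,T}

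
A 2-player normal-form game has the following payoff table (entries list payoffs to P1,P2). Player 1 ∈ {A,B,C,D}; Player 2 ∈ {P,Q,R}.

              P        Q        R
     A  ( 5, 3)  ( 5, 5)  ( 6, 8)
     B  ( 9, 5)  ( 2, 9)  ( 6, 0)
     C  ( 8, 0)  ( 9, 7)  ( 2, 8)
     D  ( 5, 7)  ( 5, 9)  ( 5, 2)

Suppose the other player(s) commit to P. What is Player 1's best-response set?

u_1(A vs P) = 5
u_1(B vs P) = 9
u_1(C vs P) = 8
u_1(D vs P) = 5
max payoff 9 at {B}

argmax u_1 = {B}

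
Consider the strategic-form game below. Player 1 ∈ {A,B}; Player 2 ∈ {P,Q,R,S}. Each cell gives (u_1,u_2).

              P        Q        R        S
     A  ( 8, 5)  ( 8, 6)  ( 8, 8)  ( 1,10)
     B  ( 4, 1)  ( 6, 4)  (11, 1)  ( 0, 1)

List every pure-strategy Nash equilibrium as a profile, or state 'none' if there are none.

PSNE = {(A,S)}

(A,P): not NE [P2→S gives 10>5]
(A,Q): not NE [P2→S gives 10>6]
(A,R): not NE [P1→B gives 11>8; P2→S gives 10>8]
(A,S): NE
(B,P): not NE [P1→A gives 8>4; P2→Q gives 4>1]
(B,Q): not NE [P1→A gives 8>6]
(B,R): not NE [P2→Q gives 4>1]
(B,S): not NE [P1→A gives 1>0; P2→Q gives 4>1]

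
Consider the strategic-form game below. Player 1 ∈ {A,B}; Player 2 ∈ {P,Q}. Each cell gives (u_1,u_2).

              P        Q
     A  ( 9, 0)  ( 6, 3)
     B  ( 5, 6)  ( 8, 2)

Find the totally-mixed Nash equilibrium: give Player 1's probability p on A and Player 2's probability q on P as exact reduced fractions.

(p,q) = (4/7, 1/3)

P1 indiff ⇒ q·9+(1-q)·6 = q·5+(1-q)·8 ⇒ q(4) = (1-q)(2) ⇒ q = 1/3
P2 indiff ⇒ p·0+(1-p)·6 = p·3+(1-p)·2 ⇒ p(-3) = (1-p)(-4) ⇒ p = 4/7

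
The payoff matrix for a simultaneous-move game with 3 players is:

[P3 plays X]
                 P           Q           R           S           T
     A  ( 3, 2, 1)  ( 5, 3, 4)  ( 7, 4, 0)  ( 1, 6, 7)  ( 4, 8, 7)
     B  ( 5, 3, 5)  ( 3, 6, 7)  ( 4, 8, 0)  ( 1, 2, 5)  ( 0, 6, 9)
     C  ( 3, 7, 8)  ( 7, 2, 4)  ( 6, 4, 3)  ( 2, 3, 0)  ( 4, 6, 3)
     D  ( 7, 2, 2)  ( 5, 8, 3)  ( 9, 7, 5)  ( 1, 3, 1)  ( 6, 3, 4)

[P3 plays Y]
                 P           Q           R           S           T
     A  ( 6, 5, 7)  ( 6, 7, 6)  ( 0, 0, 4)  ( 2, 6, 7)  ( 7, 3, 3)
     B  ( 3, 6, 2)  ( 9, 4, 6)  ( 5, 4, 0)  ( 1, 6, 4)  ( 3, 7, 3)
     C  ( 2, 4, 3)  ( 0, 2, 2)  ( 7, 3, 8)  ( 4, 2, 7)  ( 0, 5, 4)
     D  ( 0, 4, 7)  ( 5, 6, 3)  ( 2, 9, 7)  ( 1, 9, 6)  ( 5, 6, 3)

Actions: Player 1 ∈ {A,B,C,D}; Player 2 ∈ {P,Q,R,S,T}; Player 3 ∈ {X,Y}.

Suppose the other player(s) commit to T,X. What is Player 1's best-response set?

u_1(A vs T,X) = 4
u_1(B vs T,X) = 0
u_1(C vs T,X) = 4
u_1(D vs T,X) = 6
max payoff 6 at {D}

BR_1 = {D}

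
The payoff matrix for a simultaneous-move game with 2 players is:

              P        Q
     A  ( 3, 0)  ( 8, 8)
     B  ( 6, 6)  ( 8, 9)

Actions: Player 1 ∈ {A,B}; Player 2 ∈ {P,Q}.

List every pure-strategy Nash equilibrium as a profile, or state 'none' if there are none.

PSNE = {(A,Q), (B,Q)}

(A,P): not NE [P1→B gives 6>3; P2→Q gives 8>0]
(A,Q): NE
(B,P): not NE [P2→Q gives 9>6]
(B,Q): NE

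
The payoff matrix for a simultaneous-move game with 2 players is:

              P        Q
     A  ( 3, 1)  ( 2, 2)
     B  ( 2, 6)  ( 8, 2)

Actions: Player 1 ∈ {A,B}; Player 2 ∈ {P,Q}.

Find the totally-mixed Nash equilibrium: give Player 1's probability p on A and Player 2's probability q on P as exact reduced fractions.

P1 indiff ⇒ q·3+(1-q)·2 = q·2+(1-q)·8 ⇒ q(1) = (1-q)(6) ⇒ q = 6/7
P2 indiff ⇒ p·1+(1-p)·6 = p·2+(1-p)·2 ⇒ p(-1) = (1-p)(-4) ⇒ p = 4/5

(p,q) = (4/5, 6/7)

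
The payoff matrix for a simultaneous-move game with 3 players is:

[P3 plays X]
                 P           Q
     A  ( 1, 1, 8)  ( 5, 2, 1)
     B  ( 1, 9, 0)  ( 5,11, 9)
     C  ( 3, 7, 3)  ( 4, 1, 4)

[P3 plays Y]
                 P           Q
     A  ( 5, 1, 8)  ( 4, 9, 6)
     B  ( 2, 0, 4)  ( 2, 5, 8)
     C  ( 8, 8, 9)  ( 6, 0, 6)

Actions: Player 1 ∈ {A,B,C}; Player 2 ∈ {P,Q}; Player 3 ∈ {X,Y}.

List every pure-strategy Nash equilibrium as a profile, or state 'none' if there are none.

(A,P,X): not NE [P1→C gives 3>1; P2→Q gives 2>1]
(A,P,Y): not NE [P1→C gives 8>5; P2→Q gives 9>1]
(A,Q,X): not NE [P3→Y gives 6>1]
(A,Q,Y): not NE [P1→C gives 6>4]
(B,P,X): not NE [P1→C gives 3>1; P2→Q gives 11>9; P3→Y gives 4>0]
(B,P,Y): not NE [P1→C gives 8>2; P2→Q gives 5>0]
(B,Q,X): NE
(B,Q,Y): not NE [P1→C gives 6>2; P3→X gives 9>8]
(C,P,X): not NE [P3→Y gives 9>3]
(C,P,Y): NE
(C,Q,X): not NE [P1→B gives 5>4; P2→P gives 7>1; P3→Y gives 6>4]
(C,Q,Y): not NE [P2→P gives 8>0]

NE set: (B,Q,X), (C,P,Y)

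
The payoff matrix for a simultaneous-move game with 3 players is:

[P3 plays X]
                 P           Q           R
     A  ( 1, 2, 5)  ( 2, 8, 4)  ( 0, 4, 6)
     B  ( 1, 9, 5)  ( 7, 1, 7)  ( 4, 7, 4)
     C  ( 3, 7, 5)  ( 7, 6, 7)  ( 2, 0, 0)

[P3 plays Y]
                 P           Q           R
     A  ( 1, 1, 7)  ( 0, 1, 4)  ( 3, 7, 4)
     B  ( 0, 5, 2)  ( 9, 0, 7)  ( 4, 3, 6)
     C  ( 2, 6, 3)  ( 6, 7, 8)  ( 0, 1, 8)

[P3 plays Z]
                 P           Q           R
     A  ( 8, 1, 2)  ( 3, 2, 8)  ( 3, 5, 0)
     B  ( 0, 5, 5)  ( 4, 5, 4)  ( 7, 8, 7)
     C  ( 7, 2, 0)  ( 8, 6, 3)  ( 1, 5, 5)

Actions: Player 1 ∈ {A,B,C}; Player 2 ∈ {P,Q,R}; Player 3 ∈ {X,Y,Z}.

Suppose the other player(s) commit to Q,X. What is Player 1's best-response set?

BR_1 = {B,C}

u_1(A vs Q,X) = 2
u_1(B vs Q,X) = 7
u_1(C vs Q,X) = 7
max payoff 7 at {B,C}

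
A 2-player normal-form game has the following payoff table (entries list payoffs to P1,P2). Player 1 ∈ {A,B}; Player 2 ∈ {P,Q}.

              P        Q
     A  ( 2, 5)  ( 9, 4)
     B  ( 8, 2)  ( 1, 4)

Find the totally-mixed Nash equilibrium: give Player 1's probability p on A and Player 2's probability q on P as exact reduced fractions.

P1 indiff ⇒ q·2+(1-q)·9 = q·8+(1-q)·1 ⇒ q(-6) = (1-q)(-8) ⇒ q = 4/7
P2 indiff ⇒ p·5+(1-p)·2 = p·4+(1-p)·4 ⇒ p(1) = (1-p)(2) ⇒ p = 2/3

p=2/3, q=4/7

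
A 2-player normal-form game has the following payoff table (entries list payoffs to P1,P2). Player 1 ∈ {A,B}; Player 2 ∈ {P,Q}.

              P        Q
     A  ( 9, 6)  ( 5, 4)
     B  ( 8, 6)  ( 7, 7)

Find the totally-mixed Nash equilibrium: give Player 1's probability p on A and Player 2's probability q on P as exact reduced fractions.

P1 mixes 1/3 on A; P2 mixes 2/3 on P

P1 indiff ⇒ q·9+(1-q)·5 = q·8+(1-q)·7 ⇒ q(1) = (1-q)(2) ⇒ q = 2/3
P2 indiff ⇒ p·6+(1-p)·6 = p·4+(1-p)·7 ⇒ p(2) = (1-p)(1) ⇒ p = 1/3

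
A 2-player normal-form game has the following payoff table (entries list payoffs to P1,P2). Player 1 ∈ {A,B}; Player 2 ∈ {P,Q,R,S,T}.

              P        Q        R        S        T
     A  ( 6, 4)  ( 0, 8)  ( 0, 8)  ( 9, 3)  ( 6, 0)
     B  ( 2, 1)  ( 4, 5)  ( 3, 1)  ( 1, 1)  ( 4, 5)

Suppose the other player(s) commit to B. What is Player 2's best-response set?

u_2(P vs B) = 1
u_2(Q vs B) = 5
u_2(R vs B) = 1
u_2(S vs B) = 1
u_2(T vs B) = 5
max payoff 5 at {Q,T}

argmax u_2 = {Q,T}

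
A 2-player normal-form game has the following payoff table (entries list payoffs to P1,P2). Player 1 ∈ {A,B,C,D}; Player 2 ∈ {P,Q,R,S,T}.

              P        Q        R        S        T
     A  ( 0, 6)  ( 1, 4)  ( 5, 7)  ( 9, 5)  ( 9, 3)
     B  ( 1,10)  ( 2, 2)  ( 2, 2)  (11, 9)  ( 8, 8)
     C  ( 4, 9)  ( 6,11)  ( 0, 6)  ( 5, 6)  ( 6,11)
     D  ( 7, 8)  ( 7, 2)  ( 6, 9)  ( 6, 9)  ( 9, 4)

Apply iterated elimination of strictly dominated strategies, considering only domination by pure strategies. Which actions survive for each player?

P1 drop C (D beats it: P:7>4 Q:7>6 R:6>0 S:6>5 T:9>6)
P2 drop Q (P beats it: A:6>4 B:10>2 D:8>2)
P2 drop T (P beats it: A:6>3 B:10>8 D:8>4)
P1→{A,B,D} P2→{P,R,S}

Remaining: P1:{A,B,D} P2:{P,R,S}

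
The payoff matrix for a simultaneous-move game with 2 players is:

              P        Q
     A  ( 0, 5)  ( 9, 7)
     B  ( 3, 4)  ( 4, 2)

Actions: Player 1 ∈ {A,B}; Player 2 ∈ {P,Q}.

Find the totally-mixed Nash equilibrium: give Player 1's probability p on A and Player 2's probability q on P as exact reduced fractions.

P1 mixes 1/2 on A; P2 mixes 5/8 on P

P1 indiff ⇒ q·0+(1-q)·9 = q·3+(1-q)·4 ⇒ q(-3) = (1-q)(-5) ⇒ q = 5/8
P2 indiff ⇒ p·5+(1-p)·4 = p·7+(1-p)·2 ⇒ p(-2) = (1-p)(-2) ⇒ p = 1/2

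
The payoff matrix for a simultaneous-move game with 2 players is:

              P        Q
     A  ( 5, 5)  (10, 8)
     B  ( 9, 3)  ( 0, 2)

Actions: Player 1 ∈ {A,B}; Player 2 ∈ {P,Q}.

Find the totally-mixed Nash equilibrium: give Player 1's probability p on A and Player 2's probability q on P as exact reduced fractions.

P1 indiff ⇒ q·5+(1-q)·10 = q·9+(1-q)·0 ⇒ q(-4) = (1-q)(-10) ⇒ q = 5/7
P2 indiff ⇒ p·5+(1-p)·3 = p·8+(1-p)·2 ⇒ p(-3) = (1-p)(-1) ⇒ p = 1/4

P1 mixes 1/4 on A; P2 mixes 5/7 on P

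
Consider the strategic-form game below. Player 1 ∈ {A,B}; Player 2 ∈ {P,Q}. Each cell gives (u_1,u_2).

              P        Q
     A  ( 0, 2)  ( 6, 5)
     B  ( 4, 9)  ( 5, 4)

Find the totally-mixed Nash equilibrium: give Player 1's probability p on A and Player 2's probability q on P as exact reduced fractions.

p=5/8, q=1/5

P1 indiff ⇒ q·0+(1-q)·6 = q·4+(1-q)·5 ⇒ q(-4) = (1-q)(-1) ⇒ q = 1/5
P2 indiff ⇒ p·2+(1-p)·9 = p·5+(1-p)·4 ⇒ p(-3) = (1-p)(-5) ⇒ p = 5/8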